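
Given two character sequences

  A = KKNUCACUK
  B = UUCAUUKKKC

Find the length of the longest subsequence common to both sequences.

Let dp[i][j] be the LCS length of the first i characters of A and the first j characters of B. dp[i][j] = dp[i-1][j-1]+1 when the i-th and j-th characters match, else max(dp[i-1][j], dp[i][j-1]).
    ·  U  U  C  A  U  U  K  K  K  C
 ·  0  0  0  0  0  0  0  0  0  0  0
 K  0  0  0  0  0  0  0  1  1  1  1
 K  0  0  0  0  0  0  0  1  2  2  2
 N  0  0  0  0  0  0  0  1  2  2  2
 U  0  1  1  1  1  1  1  1  2  2  2
 C  0  1  1  2  2  2  2  2  2  2  3
 A  0  1  1  2  3  3  3  3  3  3  3
 C  0  1  1  2  3  3  3  3  3  3  4
 U  0  1  2  2  3  4  4  4  4  4  4
 K  0  1  2  2  3  4  4  5  5  5  5
dp[9][10] = 5. One LCS (by backtracking along matches): UCAUK.

5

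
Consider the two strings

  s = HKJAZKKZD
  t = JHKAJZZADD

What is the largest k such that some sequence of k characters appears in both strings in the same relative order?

6

Pick H (s #1, t #2) → K (s #2, t #3) → J (s #3, t #5) → Z (s #5, t #6) → Z (s #8, t #7) → D (s #9, t #10); all 6 characters appear in both, in order. Since dp[9][10] = 6, nothing longer is possible.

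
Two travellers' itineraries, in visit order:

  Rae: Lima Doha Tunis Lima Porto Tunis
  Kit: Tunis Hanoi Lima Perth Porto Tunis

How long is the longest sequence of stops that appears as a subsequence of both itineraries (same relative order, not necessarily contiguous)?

4

Pick Tunis at Rae[3]=Kit[1], Lima at Rae[4]=Kit[3], Porto at Rae[5]=Kit[5], Tunis at Rae[6]=Kit[6]; all 4 stops appear in both, in order. The LCS DP gives dp[6][6] = 4, so this is optimal.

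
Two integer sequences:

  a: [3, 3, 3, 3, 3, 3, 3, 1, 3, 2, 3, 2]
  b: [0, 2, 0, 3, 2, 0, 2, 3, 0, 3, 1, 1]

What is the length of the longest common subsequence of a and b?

4

Taking 3 (a #1, b #4) → 3 (a #2, b #8) → 3 (a #3, b #10) → 1 (a #8, b #12) gives a common subsequence of length 4, and the DP table's final entry dp[12][12] is also 4, so no common subsequence is longer.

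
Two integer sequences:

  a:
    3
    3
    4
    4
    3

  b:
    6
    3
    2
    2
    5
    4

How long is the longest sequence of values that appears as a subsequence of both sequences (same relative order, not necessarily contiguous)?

Pick 3 [1,2] → 4 [4,6]; all 2 values appear in both, in order, and the DP table's final entry dp[5][6] is also 2, so no common subsequence is longer.

2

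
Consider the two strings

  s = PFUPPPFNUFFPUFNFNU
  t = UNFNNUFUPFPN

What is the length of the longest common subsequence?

8

Pick U [3,1], F [7,3], N [8,5], U [9,6], F [10,7], F [11,10], P [12,11], N [17,12]; all 8 characters appear in both, in order. The LCS DP gives dp[18][12] = 8, so this is optimal.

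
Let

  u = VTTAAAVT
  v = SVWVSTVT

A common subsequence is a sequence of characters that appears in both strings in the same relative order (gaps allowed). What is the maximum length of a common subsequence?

Taking V (u #1, v #4), T (u #3, v #6), V (u #7, v #7), T (u #8, v #8) gives a common subsequence of length 4. dp[8][8] = 4 confirms this is the maximum.

4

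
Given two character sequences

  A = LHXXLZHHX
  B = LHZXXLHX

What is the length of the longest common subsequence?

7

Match L [1,1]; then H [2,2]; then X [3,4]; then X [4,5]; then L [5,6]; then H [8,7]; then X [9,8] — 7 characters in the same relative order in both. The LCS DP gives dp[9][8] = 7, so this is optimal.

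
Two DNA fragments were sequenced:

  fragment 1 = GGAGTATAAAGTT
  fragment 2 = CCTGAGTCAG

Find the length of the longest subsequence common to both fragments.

Let dp[i][j] be the LCS length of the first i bases of fragment 1 and the first j bases of fragment 2. dp[i][j] = dp[i-1][j-1]+1 when the i-th and j-th bases match, else max(dp[i-1][j], dp[i][j-1]).
    ·  C  C  T  G  A  G  T  C  A  G
 ·  0  0  0  0  0  0  0  0  0  0  0
 G  0  0  0  0  1  1  1  1  1  1  1
 G  0  0  0  0  1  1  2  2  2  2  2
 A  0  0  0  0  1  2  2  2  2  3  3
 G  0  0  0  0  1  2  3  3  3  3  4
 T  0  0  0  1  1  2  3  4  4  4  4
 A  0  0  0  1  1  2  3  4  4  5  5
 T  0  0  0  1  1  2  3  4  4  5  5
 A  0  0  0  1  1  2  3  4  4  5  5
 A  0  0  0  1  1  2  3  4  4  5  5
 A  0  0  0  1  1  2  3  4  4  5  5
 G  0  0  0  1  2  2  3  4  4  5  6
 T  0  0  0  1  2  2  3  4  4  5  6
 T  0  0  0  1  2  2  3  4  4  5  6
dp[13][10] = 6. One LCS (by backtracking along matches): GAGTAG.

6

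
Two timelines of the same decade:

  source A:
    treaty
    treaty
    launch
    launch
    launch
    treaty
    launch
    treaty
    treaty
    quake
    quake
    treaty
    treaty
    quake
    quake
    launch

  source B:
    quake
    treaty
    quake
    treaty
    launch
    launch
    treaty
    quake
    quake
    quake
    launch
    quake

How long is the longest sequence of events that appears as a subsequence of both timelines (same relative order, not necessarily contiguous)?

Match treaty (source A #1, source B #2) → treaty (source A #2, source B #4) → launch (source A #5, source B #5) → launch (source A #7, source B #6) → treaty (source A #9, source B #7) → quake (source A #10, source B #8) → quake (source A #11, source B #9) → quake (source A #14, source B #10) → quake (source A #15, source B #12) — 9 events in the same relative order in both, and the DP table's final entry dp[16][12] is also 9, so no common subsequence is longer.

9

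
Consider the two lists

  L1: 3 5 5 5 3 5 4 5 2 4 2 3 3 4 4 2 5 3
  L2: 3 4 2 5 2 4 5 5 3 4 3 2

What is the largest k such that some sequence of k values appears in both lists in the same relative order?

8

Match 3 at L1[1]=L2[1], 5 at L1[2]=L2[4], 5 at L1[3]=L2[7], 5 at L1[4]=L2[8], 3 at L1[5]=L2[9], 4 at L1[10]=L2[10], 3 at L1[13]=L2[11], 2 at L1[16]=L2[12] — 8 values in the same relative order in both. Since dp[18][12] = 8, nothing longer is possible.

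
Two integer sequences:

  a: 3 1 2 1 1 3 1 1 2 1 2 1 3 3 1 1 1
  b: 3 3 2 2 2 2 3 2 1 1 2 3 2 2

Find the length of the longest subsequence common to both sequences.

Taking 3 at a[1]=b[7]; then 2 at a[3]=b[8]; then 1 at a[4]=b[9]; then 1 at a[5]=b[10]; then 3 at a[6]=b[12]; then 2 at a[9]=b[13]; then 2 at a[11]=b[14] gives a common subsequence of length 7. Since dp[17][14] = 7, nothing longer is possible.

7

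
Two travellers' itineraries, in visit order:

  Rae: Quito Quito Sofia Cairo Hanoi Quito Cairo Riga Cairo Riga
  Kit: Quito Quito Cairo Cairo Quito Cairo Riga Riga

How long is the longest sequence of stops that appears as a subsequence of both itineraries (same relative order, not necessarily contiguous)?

7

Pick Quito at Rae[1]=Kit[1], Quito at Rae[2]=Kit[2], Cairo at Rae[4]=Kit[4], Quito at Rae[6]=Kit[5], Cairo at Rae[7]=Kit[6], Riga at Rae[8]=Kit[7], Riga at Rae[10]=Kit[8]; all 7 stops appear in both, in order. Since dp[10][8] = 7, nothing longer is possible.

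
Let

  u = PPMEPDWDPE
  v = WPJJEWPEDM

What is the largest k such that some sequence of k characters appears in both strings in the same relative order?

Taking P [1,2] → E [4,5] → W [7,6] → P [9,7] → E [10,8] gives a common subsequence of length 5. Since dp[10][10] = 5, nothing longer is possible.

5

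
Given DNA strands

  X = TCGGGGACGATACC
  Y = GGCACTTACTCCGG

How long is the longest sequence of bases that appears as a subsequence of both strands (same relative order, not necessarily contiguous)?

8

Match G [3,1], G [4,2], A [7,4], C [8,5], A [10,8], T [11,10], C [13,11], C [14,12] — 8 bases in the same relative order in both. dp[14][14] = 8 confirms this is the maximum.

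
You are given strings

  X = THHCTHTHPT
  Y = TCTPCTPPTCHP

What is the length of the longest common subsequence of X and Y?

6

Taking T (X #1, Y #3) → C (X #4, Y #5) → T (X #5, Y #6) → T (X #7, Y #9) → H (X #8, Y #11) → P (X #9, Y #12) gives a common subsequence of length 6. The LCS DP gives dp[10][12] = 6, so this is optimal.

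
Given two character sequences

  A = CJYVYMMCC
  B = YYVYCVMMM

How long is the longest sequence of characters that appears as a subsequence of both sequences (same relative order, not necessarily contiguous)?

5

Pick Y [3,2] → V [4,3] → Y [5,4] → M [6,8] → M [7,9]; all 5 characters appear in both, in order. dp[9][9] = 5 confirms this is the maximum.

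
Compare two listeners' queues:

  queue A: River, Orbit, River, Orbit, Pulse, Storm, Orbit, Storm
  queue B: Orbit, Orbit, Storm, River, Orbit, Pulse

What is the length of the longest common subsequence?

Taking Orbit [2,2] → River [3,4] → Orbit [4,5] → Pulse [5,6] gives a common subsequence of length 4. The LCS DP gives dp[8][6] = 4, so this is optimal.

4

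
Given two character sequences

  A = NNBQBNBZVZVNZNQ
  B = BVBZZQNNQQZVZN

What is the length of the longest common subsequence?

7

Taking N at A[1]=B[7] → N at A[2]=B[8] → Q at A[4]=B[10] → Z at A[10]=B[11] → V at A[11]=B[12] → Z at A[13]=B[13] → N at A[14]=B[14] gives a common subsequence of length 7. Since dp[15][14] = 7, nothing longer is possible.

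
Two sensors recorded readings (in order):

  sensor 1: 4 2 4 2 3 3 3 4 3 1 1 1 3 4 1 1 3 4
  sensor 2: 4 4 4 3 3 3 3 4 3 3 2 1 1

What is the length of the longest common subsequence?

Taking 4 (sensor 1 #1, sensor 2 #2), 4 (sensor 1 #3, sensor 2 #3), 3 (sensor 1 #5, sensor 2 #5), 3 (sensor 1 #6, sensor 2 #6), 3 (sensor 1 #7, sensor 2 #7), 4 (sensor 1 #8, sensor 2 #8), 3 (sensor 1 #9, sensor 2 #9), 3 (sensor 1 #13, sensor 2 #10), 1 (sensor 1 #15, sensor 2 #12), 1 (sensor 1 #16, sensor 2 #13) gives a common subsequence of length 10. dp[18][13] = 10 confirms this is the maximum.

10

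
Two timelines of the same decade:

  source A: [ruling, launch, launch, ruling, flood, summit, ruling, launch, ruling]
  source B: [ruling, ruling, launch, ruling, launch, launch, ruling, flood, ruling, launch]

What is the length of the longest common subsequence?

7

Pick ruling (source A #1, source B #4), then launch (source A #2, source B #5), then launch (source A #3, source B #6), then ruling (source A #4, source B #7), then flood (source A #5, source B #8), then ruling (source A #7, source B #9), then launch (source A #8, source B #10); all 7 events appear in both, in order, and the DP table's final entry dp[9][10] is also 7, so no common subsequence is longer.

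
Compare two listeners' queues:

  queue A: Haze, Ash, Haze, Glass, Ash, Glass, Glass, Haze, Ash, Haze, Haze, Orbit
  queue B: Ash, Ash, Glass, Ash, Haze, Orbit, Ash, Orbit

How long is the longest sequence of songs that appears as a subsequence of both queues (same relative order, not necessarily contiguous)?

One common subsequence of length 6: Ash at queue A[2]=queue B[2], Glass at queue A[4]=queue B[3], Ash at queue A[5]=queue B[4], Haze at queue A[8]=queue B[5], Ash at queue A[9]=queue B[7], Orbit at queue A[12]=queue B[8], and the DP table's final entry dp[12][8] is also 6, so no common subsequence is longer.

6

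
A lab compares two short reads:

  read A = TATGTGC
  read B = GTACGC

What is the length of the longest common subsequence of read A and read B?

Let dp[i][j] be the LCS length of the first i bases of read A and the first j bases of read B. dp[i][j] = dp[i-1][j-1]+1 when the i-th and j-th bases match, else max(dp[i-1][j], dp[i][j-1]).
    ·  G  T  A  C  G  C
 ·  0  0  0  0  0  0  0
 T  0  0  1  1  1  1  1
 A  0  0  1  2  2  2  2
 T  0  0  1  2  2  2  2
 G  0  1  1  2  2  3  3
 T  0  1  2  2  2  3  3
 G  0  1  2  2  2  3  3
 C  0  1  2  2  3  3  4
dp[7][6] = 4. One LCS (by backtracking along matches): TAGC.

4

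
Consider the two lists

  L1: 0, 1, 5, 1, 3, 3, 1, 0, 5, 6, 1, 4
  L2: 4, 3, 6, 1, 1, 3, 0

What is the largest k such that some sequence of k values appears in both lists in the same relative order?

4

One common subsequence of length 4: 1 [2,4], 1 [4,5], 3 [6,6], 0 [8,7], and the DP table's final entry dp[12][7] is also 4, so no common subsequence is longer.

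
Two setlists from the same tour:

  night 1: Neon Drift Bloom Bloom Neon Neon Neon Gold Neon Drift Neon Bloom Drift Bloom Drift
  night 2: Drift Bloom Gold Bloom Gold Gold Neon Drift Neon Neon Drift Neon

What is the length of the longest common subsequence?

8

Match Drift (night 1 #2, night 2 #1); then Bloom (night 1 #3, night 2 #2); then Bloom (night 1 #4, night 2 #4); then Neon (night 1 #5, night 2 #7); then Neon (night 1 #7, night 2 #9); then Neon (night 1 #9, night 2 #10); then Drift (night 1 #10, night 2 #11); then Neon (night 1 #11, night 2 #12) — 8 songs in the same relative order in both. Since dp[15][12] = 8, nothing longer is possible.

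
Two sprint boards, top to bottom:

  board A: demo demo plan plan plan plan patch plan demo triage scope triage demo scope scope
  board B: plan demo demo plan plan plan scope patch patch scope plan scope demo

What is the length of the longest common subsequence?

Match demo [1,2], then demo [2,3], then plan [3,4], then plan [4,5], then plan [5,6], then patch [7,9], then plan [8,11], then scope [11,12], then demo [13,13] — 9 tasks in the same relative order in both, and the DP table's final entry dp[15][13] is also 9, so no common subsequence is longer.

9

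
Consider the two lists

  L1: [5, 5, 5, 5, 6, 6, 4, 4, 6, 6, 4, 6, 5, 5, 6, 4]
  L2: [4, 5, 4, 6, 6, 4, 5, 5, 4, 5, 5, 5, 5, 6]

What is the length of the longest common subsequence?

One common subsequence of length 8: 5 at L1[1]=L2[2] → 6 at L1[5]=L2[4] → 6 at L1[6]=L2[5] → 4 at L1[7]=L2[6] → 4 at L1[8]=L2[9] → 5 at L1[13]=L2[12] → 5 at L1[14]=L2[13] → 6 at L1[15]=L2[14]. Since dp[16][14] = 8, nothing longer is possible.

8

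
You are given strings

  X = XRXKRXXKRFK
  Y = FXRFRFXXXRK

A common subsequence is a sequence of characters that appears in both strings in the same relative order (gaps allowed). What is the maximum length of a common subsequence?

Pick X at X[1]=Y[2], then R at X[2]=Y[5], then X at X[3]=Y[7], then X at X[6]=Y[8], then X at X[7]=Y[9], then R at X[9]=Y[10], then K at X[11]=Y[11]; all 7 characters appear in both, in order. Since dp[11][11] = 7, nothing longer is possible.

7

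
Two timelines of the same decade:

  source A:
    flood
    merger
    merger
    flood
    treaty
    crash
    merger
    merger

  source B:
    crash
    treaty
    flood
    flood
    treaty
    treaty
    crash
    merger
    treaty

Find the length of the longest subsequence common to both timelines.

5

Match flood at source A[1]=source B[3] → flood at source A[4]=source B[4] → treaty at source A[5]=source B[6] → crash at source A[6]=source B[7] → merger at source A[7]=source B[8] — 5 events in the same relative order in both. Since dp[8][9] = 5, nothing longer is possible.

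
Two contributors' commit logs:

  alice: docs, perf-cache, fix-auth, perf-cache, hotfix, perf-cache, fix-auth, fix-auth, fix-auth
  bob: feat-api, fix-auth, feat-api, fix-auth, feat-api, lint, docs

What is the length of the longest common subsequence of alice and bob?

2

Taking fix-auth at alice[3]=bob[2] → fix-auth at alice[7]=bob[4] gives a common subsequence of length 2. dp[9][7] = 2 confirms this is the maximum.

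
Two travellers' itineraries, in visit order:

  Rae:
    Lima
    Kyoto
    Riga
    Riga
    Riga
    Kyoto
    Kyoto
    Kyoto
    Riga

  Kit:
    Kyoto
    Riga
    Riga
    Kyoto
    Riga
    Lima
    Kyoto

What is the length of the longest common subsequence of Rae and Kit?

Taking Kyoto (Rae #2, Kit #1), Riga (Rae #3, Kit #2), Riga (Rae #4, Kit #3), Riga (Rae #5, Kit #5), Kyoto (Rae #8, Kit #7) gives a common subsequence of length 5, and the DP table's final entry dp[9][7] is also 5, so no common subsequence is longer.

5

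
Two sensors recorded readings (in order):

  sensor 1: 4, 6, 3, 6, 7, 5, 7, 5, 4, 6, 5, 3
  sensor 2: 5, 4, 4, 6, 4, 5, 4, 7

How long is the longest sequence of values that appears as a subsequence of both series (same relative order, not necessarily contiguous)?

4

Let dp[i][j] be the LCS length of the first i values of sensor 1 and the first j values of sensor 2. dp[i][j] = dp[i-1][j-1]+1 when the i-th and j-th values match, else max(dp[i-1][j], dp[i][j-1]).
    ·  5  4  4  6  4  5  4  7
 ·  0  0  0  0  0  0  0  0  0
 4  0  0  1  1  1  1  1  1  1
 6  0  0  1  1  2  2  2  2  2
 3  0  0  1  1  2  2  2  2  2
 6  0  0  1  1  2  2  2  2  2
 7  0  0  1  1  2  2  2  2  3
 5  0  1  1  1  2  2  3  3  3
 7  0  1  1  1  2  2  3  3  4
 5  0  1  1  1  2  2  3  3  4
 4  0  1  2  2  2  3  3  4  4
 6  0  1  2  2  3  3  3  4  4
 5  0  1  2  2  3  3  4  4  4
 3  0  1  2  2  3  3  4  4  4
dp[12][8] = 4. One LCS (by backtracking along matches): 4, 6, 5, 7.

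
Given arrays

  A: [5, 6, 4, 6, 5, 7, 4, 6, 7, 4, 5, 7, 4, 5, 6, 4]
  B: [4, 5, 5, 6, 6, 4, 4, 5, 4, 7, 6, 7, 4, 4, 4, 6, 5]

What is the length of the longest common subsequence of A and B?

Pick 5 (A #1, B #3), then 6 (A #2, B #5), then 4 (A #3, B #7), then 5 (A #5, B #8), then 7 (A #6, B #10), then 6 (A #8, B #11), then 7 (A #9, B #12), then 4 (A #10, B #14), then 4 (A #13, B #15), then 5 (A #14, B #17); all 10 values appear in both, in order, and the DP table's final entry dp[16][17] is also 10, so no common subsequence is longer.

10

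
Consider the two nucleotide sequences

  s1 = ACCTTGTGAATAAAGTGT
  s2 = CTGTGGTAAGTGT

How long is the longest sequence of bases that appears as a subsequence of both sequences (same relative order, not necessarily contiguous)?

One common subsequence of length 12: C at s1[3]=s2[1], T at s1[4]=s2[2], T at s1[5]=s2[4], G at s1[6]=s2[5], G at s1[8]=s2[6], T at s1[11]=s2[7], A at s1[13]=s2[8], A at s1[14]=s2[9], G at s1[15]=s2[10], T at s1[16]=s2[11], G at s1[17]=s2[12], T at s1[18]=s2[13]. The LCS DP gives dp[18][13] = 12, so this is optimal.

12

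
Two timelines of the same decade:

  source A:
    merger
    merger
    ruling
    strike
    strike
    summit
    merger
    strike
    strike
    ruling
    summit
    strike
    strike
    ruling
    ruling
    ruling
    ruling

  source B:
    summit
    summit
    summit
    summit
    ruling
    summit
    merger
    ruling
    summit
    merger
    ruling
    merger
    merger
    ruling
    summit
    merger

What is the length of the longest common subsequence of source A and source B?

7

Taking ruling (source A #3, source B #5); then summit (source A #6, source B #6); then merger (source A #7, source B #7); then ruling (source A #10, source B #8); then summit (source A #11, source B #9); then ruling (source A #14, source B #11); then ruling (source A #15, source B #14) gives a common subsequence of length 7. The LCS DP gives dp[17][16] = 7, so this is optimal.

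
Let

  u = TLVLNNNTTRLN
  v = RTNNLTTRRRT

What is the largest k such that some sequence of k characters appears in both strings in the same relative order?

6

Let dp[i][j] be the LCS length of the first i characters of u and the first j characters of v. dp[i][j] = dp[i-1][j-1]+1 when the i-th and j-th characters match, else max(dp[i-1][j], dp[i][j-1]).
    ·  R  T  N  N  L  T  T  R  R  R  T
 ·  0  0  0  0  0  0  0  0  0  0  0  0
 T  0  0  1  1  1  1  1  1  1  1  1  1
 L  0  0  1  1  1  2  2  2  2  2  2  2
 V  0  0  1  1  1  2  2  2  2  2  2  2
 L  0  0  1  1  1  2  2  2  2  2  2  2
 N  0  0  1  2  2  2  2  2  2  2  2  2
 N  0  0  1  2  3  3  3  3  3  3  3  3
 N  0  0  1  2  3  3  3  3  3  3  3  3
 T  0  0  1  2  3  3  4  4  4  4  4  4
 T  0  0  1  2  3  3  4  5  5  5  5  5
 R  0  1  1  2  3  3  4  5  6  6  6  6
 L  0  1  1  2  3  4  4  5  6  6  6  6
 N  0  1  1  2  3  4  4  5  6  6  6  6
dp[12][11] = 6. One LCS (by backtracking along matches): TNNTTR.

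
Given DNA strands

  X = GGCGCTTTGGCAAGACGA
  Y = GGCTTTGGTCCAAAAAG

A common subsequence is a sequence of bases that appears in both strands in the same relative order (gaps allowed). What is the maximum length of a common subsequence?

Taking G at X[2]=Y[1] → G at X[4]=Y[2] → C at X[5]=Y[3] → T at X[6]=Y[4] → T at X[7]=Y[5] → T at X[8]=Y[6] → G at X[9]=Y[7] → G at X[10]=Y[8] → C at X[11]=Y[11] → A at X[12]=Y[14] → A at X[13]=Y[15] → A at X[15]=Y[16] → G at X[17]=Y[17] gives a common subsequence of length 13. Since dp[18][17] = 13, nothing longer is possible.

13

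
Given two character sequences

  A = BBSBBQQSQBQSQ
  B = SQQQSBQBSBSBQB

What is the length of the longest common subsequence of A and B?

8

Pick S [3,1] → Q [6,3] → Q [7,4] → S [8,5] → Q [9,7] → B [10,10] → S [12,11] → Q [13,13]; all 8 characters appear in both, in order. Since dp[13][14] = 8, nothing longer is possible.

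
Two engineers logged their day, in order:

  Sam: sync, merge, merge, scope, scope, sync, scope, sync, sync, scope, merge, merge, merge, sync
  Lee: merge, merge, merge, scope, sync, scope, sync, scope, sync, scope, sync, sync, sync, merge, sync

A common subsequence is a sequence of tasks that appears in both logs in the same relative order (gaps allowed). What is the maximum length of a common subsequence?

10

Pick merge at Sam[2]=Lee[2] → merge at Sam[3]=Lee[3] → scope at Sam[4]=Lee[6] → scope at Sam[5]=Lee[8] → sync at Sam[6]=Lee[9] → scope at Sam[7]=Lee[10] → sync at Sam[8]=Lee[12] → sync at Sam[9]=Lee[13] → merge at Sam[13]=Lee[14] → sync at Sam[14]=Lee[15]; all 10 tasks appear in both, in order, and the DP table's final entry dp[14][15] is also 10, so no common subsequence is longer.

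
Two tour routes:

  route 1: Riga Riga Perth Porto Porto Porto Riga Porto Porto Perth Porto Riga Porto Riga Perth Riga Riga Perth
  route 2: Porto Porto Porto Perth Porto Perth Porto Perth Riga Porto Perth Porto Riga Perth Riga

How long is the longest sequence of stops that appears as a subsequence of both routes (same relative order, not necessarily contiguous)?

11

Pick Porto (route 1 #4, route 2 #1) → Porto (route 1 #5, route 2 #2) → Porto (route 1 #6, route 2 #3) → Porto (route 1 #8, route 2 #5) → Porto (route 1 #9, route 2 #7) → Perth (route 1 #10, route 2 #8) → Porto (route 1 #11, route 2 #10) → Porto (route 1 #13, route 2 #12) → Riga (route 1 #14, route 2 #13) → Perth (route 1 #15, route 2 #14) → Riga (route 1 #17, route 2 #15); all 11 stops appear in both, in order, and the DP table's final entry dp[18][15] is also 11, so no common subsequence is longer.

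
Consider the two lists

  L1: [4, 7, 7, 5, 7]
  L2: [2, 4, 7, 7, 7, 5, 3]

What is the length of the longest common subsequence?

4

Taking 4 (L1 #1, L2 #2), 7 (L1 #2, L2 #4), 7 (L1 #3, L2 #5), 5 (L1 #4, L2 #6) gives a common subsequence of length 4. dp[5][7] = 4 confirms this is the maximum.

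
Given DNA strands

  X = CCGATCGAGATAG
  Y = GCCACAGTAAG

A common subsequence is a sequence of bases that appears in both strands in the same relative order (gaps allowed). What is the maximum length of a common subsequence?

Let dp[i][j] be the LCS length of the first i bases of X and the first j bases of Y. dp[i][j] = dp[i-1][j-1]+1 when the i-th and j-th bases match, else max(dp[i-1][j], dp[i][j-1]).
    ·  G  C  C  A  C  A  G  T  A  A  G
 ·  0  0  0  0  0  0  0  0  0  0  0  0
 C  0  0  1  1  1  1  1  1  1  1  1  1
 C  0  0  1  2  2  2  2  2  2  2  2  2
 G  0  1  1  2  2  2  2  3  3  3  3  3
 A  0  1  1  2  3  3  3  3  3  4  4  4
 T  0  1  1  2  3  3  3  3  4  4  4  4
 C  0  1  2  2  3  4  4  4  4  4  4  4
 G  0  1  2  2  3  4  4  5  5  5  5  5
 A  0  1  2  2  3  4  5  5  5  6  6  6
 G  0  1  2  2  3  4  5  6  6  6  6  7
 A  0  1  2  2  3  4  5  6  6  7  7  7
 T  0  1  2  2  3  4  5  6  7  7  7  7
 A  0  1  2  2  3  4  5  6  7  8  8  8
 G  0  1  2  2  3  4  5  6  7  8  8  9
dp[13][11] = 9. One LCS (by backtracking along matches): CCACAGAAG.

9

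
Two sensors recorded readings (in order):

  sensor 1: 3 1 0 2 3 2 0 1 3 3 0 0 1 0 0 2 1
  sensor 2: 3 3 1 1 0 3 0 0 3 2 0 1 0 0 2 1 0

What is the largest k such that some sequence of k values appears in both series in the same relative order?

12

One common subsequence of length 12: 3 (sensor 1 #1, sensor 2 #2), 1 (sensor 1 #2, sensor 2 #4), 0 (sensor 1 #3, sensor 2 #5), 3 (sensor 1 #5, sensor 2 #6), 0 (sensor 1 #7, sensor 2 #8), 3 (sensor 1 #9, sensor 2 #9), 0 (sensor 1 #12, sensor 2 #11), 1 (sensor 1 #13, sensor 2 #12), 0 (sensor 1 #14, sensor 2 #13), 0 (sensor 1 #15, sensor 2 #14), 2 (sensor 1 #16, sensor 2 #15), 1 (sensor 1 #17, sensor 2 #16). dp[17][17] = 12 confirms this is the maximum.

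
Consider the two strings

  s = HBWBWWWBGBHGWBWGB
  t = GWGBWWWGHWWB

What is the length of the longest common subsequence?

10

Pick W [3,2] → B [4,4] → W [5,5] → W [6,6] → W [7,7] → G [9,8] → H [11,9] → W [13,10] → W [15,11] → B [17,12]; all 10 characters appear in both, in order, and the DP table's final entry dp[17][12] is also 10, so no common subsequence is longer.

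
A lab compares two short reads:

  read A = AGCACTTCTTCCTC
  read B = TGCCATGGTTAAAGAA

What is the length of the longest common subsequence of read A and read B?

6

Match G [2,2] → C [3,4] → A [4,5] → T [6,6] → T [7,9] → T [9,10] — 6 bases in the same relative order in both. dp[14][16] = 6 confirms this is the maximum.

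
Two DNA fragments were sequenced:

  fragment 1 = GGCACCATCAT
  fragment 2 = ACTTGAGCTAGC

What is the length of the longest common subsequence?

5

Match G [1,5]; then G [2,7]; then C [3,8]; then A [4,10]; then C [9,12] — 5 bases in the same relative order in both. Since dp[11][12] = 5, nothing longer is possible.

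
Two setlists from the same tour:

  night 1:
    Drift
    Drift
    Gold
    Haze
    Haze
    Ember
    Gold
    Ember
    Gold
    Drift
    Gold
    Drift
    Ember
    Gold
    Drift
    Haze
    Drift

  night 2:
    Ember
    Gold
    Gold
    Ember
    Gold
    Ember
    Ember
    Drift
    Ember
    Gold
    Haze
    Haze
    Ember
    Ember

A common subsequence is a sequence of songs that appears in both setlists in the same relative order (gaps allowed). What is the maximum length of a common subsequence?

Match Gold (night 1 #3, night 2 #3), then Ember (night 1 #6, night 2 #4), then Gold (night 1 #7, night 2 #5), then Ember (night 1 #8, night 2 #7), then Drift (night 1 #12, night 2 #8), then Ember (night 1 #13, night 2 #9), then Gold (night 1 #14, night 2 #10), then Haze (night 1 #16, night 2 #12) — 8 songs in the same relative order in both. Since dp[17][14] = 8, nothing longer is possible.

8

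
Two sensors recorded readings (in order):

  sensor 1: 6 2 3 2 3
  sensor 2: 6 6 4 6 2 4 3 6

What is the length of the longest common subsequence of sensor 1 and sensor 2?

3

Let dp[i][j] be the LCS length of the first i values of sensor 1 and the first j values of sensor 2. dp[i][j] = dp[i-1][j-1]+1 when the i-th and j-th values match, else max(dp[i-1][j], dp[i][j-1]).
    ·  6  6  4  6  2  4  3  6
 ·  0  0  0  0  0  0  0  0  0
 6  0  1  1  1  1  1  1  1  1
 2  0  1  1  1  1  2  2  2  2
 3  0  1  1  1  1  2  2  3  3
 2  0  1  1  1  1  2  2  3  3
 3  0  1  1  1  1  2  2  3  3
dp[5][8] = 3. One LCS (by backtracking along matches): 6, 2, 3.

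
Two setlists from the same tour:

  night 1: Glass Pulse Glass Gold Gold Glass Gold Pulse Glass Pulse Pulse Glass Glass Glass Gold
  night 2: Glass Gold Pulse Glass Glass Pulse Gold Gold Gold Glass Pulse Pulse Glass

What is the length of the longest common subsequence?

10

One common subsequence of length 10: Glass [1,1]; then Pulse [2,3]; then Glass [3,5]; then Gold [4,7]; then Gold [5,8]; then Gold [7,9]; then Glass [9,10]; then Pulse [10,11]; then Pulse [11,12]; then Glass [14,13]. The LCS DP gives dp[15][13] = 10, so this is optimal.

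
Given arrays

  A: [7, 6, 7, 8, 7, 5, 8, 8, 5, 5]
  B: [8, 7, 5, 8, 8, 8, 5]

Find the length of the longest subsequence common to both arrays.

Pick 8 at A[4]=B[1], then 7 at A[5]=B[2], then 5 at A[6]=B[3], then 8 at A[7]=B[5], then 8 at A[8]=B[6], then 5 at A[10]=B[7]; all 6 values appear in both, in order, and the DP table's final entry dp[10][7] is also 6, so no common subsequence is longer.

6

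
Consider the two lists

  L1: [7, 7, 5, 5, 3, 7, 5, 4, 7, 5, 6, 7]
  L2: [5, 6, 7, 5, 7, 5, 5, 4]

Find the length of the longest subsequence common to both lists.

5

Let dp[i][j] be the LCS length of the first i values of L1 and the first j values of L2. dp[i][j] = dp[i-1][j-1]+1 when the i-th and j-th values match, else max(dp[i-1][j], dp[i][j-1]).
    ·  5  6  7  5  7  5  5  4
 ·  0  0  0  0  0  0  0  0  0
 7  0  0  0  1  1  1  1  1  1
 7  0  0  0  1  1  2  2  2  2
 5  0  1  1  1  2  2  3  3  3
 5  0  1  1  1  2  2  3  4  4
 3  0  1  1  1  2  2  3  4  4
 7  0  1  1  2  2  3  3  4  4
 5  0  1  1  2  3  3  4  4  4
 4  0  1  1  2  3  3  4  4  5
 7  0  1  1  2  3  4  4  4  5
 5  0  1  1  2  3  4  5  5  5
 6  0  1  2  2  3  4  5  5  5
 7  0  1  2  3  3  4  5  5  5
dp[12][8] = 5. One LCS (by backtracking along matches): 7, 7, 5, 5, 4.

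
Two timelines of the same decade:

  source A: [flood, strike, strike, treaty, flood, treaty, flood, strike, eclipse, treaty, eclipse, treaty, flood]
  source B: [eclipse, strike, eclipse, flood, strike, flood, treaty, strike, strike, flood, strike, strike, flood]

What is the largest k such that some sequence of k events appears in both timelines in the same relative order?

Match flood (source A #1, source B #4), then strike (source A #3, source B #5), then flood (source A #5, source B #6), then treaty (source A #6, source B #7), then flood (source A #7, source B #10), then strike (source A #8, source B #12), then flood (source A #13, source B #13) — 7 events in the same relative order in both. Since dp[13][13] = 7, nothing longer is possible.

7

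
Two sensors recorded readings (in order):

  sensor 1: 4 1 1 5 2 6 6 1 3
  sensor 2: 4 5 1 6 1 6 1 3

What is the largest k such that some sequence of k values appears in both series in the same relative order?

Let dp[i][j] be the LCS length of the first i values of sensor 1 and the first j values of sensor 2. dp[i][j] = dp[i-1][j-1]+1 when the i-th and j-th values match, else max(dp[i-1][j], dp[i][j-1]).
    ·  4  5  1  6  1  6  1  3
 ·  0  0  0  0  0  0  0  0  0
 4  0  1  1  1  1  1  1  1  1
 1  0  1  1  2  2  2  2  2  2
 1  0  1  1  2  2  3  3  3  3
 5  0  1  2  2  2  3  3  3  3
 2  0  1  2  2  2  3  3  3  3
 6  0  1  2  2  3  3  4  4  4
 6  0  1  2  2  3  3  4  4  4
 1  0  1  2  3  3  4  4  5  5
 3  0  1  2  3  3  4  4  5  6
dp[9][8] = 6. One LCS (by backtracking along matches): 4, 1, 1, 6, 1, 3.

6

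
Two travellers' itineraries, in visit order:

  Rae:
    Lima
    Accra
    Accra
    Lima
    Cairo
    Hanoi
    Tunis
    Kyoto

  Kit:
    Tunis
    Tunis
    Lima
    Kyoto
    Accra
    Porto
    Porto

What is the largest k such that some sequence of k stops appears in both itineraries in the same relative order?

Pick Lima [1,3]; then Accra [2,5]; all 2 stops appear in both, in order. Since dp[8][7] = 2, nothing longer is possible.

2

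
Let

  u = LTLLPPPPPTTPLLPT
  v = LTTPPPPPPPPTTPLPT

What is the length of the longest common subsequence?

Match L (u #1, v #1); then T (u #2, v #3); then P (u #5, v #7); then P (u #6, v #8); then P (u #7, v #9); then P (u #8, v #10); then P (u #9, v #11); then T (u #10, v #12); then T (u #11, v #13); then P (u #12, v #14); then L (u #14, v #15); then P (u #15, v #16); then T (u #16, v #17) — 13 characters in the same relative order in both. dp[16][17] = 13 confirms this is the maximum.

13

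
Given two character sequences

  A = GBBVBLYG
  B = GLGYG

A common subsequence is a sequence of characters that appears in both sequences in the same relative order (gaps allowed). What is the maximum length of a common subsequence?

Taking G at A[1]=B[1]; then L at A[6]=B[2]; then Y at A[7]=B[4]; then G at A[8]=B[5] gives a common subsequence of length 4. Since dp[8][5] = 4, nothing longer is possible.

4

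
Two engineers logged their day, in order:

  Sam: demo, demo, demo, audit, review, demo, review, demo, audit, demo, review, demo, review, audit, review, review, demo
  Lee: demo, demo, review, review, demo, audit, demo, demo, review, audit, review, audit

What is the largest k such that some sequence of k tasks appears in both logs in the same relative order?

Taking demo at Sam[2]=Lee[1], demo at Sam[3]=Lee[2], review at Sam[5]=Lee[3], review at Sam[7]=Lee[4], demo at Sam[8]=Lee[5], audit at Sam[9]=Lee[6], demo at Sam[10]=Lee[7], demo at Sam[12]=Lee[8], review at Sam[13]=Lee[9], audit at Sam[14]=Lee[10], review at Sam[15]=Lee[11] gives a common subsequence of length 11, and the DP table's final entry dp[17][12] is also 11, so no common subsequence is longer.

11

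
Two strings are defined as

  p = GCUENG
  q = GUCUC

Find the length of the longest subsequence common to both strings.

Let dp[i][j] be the LCS length of the first i characters of p and the first j characters of q. dp[i][j] = dp[i-1][j-1]+1 when the i-th and j-th characters match, else max(dp[i-1][j], dp[i][j-1]).
    ·  G  U  C  U  C
 ·  0  0  0  0  0  0
 G  0  1  1  1  1  1
 C  0  1  1  2  2  2
 U  0  1  2  2  3  3
 E  0  1  2  2  3  3
 N  0  1  2  2  3  3
 G  0  1  2  2  3  3
dp[6][5] = 3. One LCS (by backtracking along matches): GCU.

3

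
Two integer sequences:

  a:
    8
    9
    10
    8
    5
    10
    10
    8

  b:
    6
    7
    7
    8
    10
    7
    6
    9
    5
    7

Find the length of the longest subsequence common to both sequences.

3

Let dp[i][j] be the LCS length of the first i values of a and the first j values of b. dp[i][j] = dp[i-1][j-1]+1 when the i-th and j-th values match, else max(dp[i-1][j], dp[i][j-1]).
    ·  6  7  7  8 10  7  6  9  5  7
 ·  0  0  0  0  0  0  0  0  0  0  0
 8  0  0  0  0  1  1  1  1  1  1  1
 9  0  0  0  0  1  1  1  1  2  2  2
10  0  0  0  0  1  2  2  2  2  2  2
 8  0  0  0  0  1  2  2  2  2  2  2
 5  0  0  0  0  1  2  2  2  2  3  3
10  0  0  0  0  1  2  2  2  2  3  3
10  0  0  0  0  1  2  2  2  2  3  3
 8  0  0  0  0  1  2  2  2  2  3  3
dp[8][10] = 3. One LCS (by backtracking along matches): 8, 9, 5.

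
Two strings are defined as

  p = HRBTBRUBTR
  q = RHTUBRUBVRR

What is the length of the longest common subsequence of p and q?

7

Let dp[i][j] be the LCS length of the first i characters of p and the first j characters of q. dp[i][j] = dp[i-1][j-1]+1 when the i-th and j-th characters match, else max(dp[i-1][j], dp[i][j-1]).
    ·  R  H  T  U  B  R  U  B  V  R  R
 ·  0  0  0  0  0  0  0  0  0  0  0  0
 H  0  0  1  1  1  1  1  1  1  1  1  1
 R  0  1  1  1  1  1  2  2  2  2  2  2
 B  0  1  1  1  1  2  2  2  3  3  3  3
 T  0  1  1  2  2  2  2  2  3  3  3  3
 B  0  1  1  2  2  3  3  3  3  3  3  3
 R  0  1  1  2  2  3  4  4  4  4  4  4
 U  0  1  1  2  3  3  4  5  5  5  5  5
 B  0  1  1  2  3  4  4  5  6  6  6  6
 T  0  1  1  2  3  4  4  5  6  6  6  6
 R  0  1  1  2  3  4  5  5  6  6  7  7
dp[10][11] = 7. One LCS (by backtracking along matches): HTBRUBR.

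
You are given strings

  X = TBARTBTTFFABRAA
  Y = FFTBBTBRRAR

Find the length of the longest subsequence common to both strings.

7

Match T (X #1, Y #3), B (X #2, Y #4), B (X #6, Y #5), T (X #8, Y #6), B (X #12, Y #7), R (X #13, Y #9), A (X #14, Y #10) — 7 characters in the same relative order in both. dp[15][11] = 7 confirms this is the maximum.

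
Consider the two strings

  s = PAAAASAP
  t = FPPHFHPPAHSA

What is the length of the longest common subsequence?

4

Let dp[i][j] be the LCS length of the first i characters of s and the first j characters of t. dp[i][j] = dp[i-1][j-1]+1 when the i-th and j-th characters match, else max(dp[i-1][j], dp[i][j-1]).
    ·  F  P  P  H  F  H  P  P  A  H  S  A
 ·  0  0  0  0  0  0  0  0  0  0  0  0  0
 P  0  0  1  1  1  1  1  1  1  1  1  1  1
 A  0  0  1  1  1  1  1  1  1  2  2  2  2
 A  0  0  1  1  1  1  1  1  1  2  2  2  3
 A  0  0  1  1  1  1  1  1  1  2  2  2  3
 A  0  0  1  1  1  1  1  1  1  2  2  2  3
 S  0  0  1  1  1  1  1  1  1  2  2  3  3
 A  0  0  1  1  1  1  1  1  1  2  2  3  4
 P  0  0  1  2  2  2  2  2  2  2  2  3  4
dp[8][12] = 4. One LCS (by backtracking along matches): PASA.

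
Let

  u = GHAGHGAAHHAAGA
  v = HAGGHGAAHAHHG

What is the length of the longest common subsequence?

10

Match H [2,1]; then A [3,2]; then G [4,4]; then H [5,5]; then G [6,6]; then A [7,8]; then A [8,10]; then H [9,11]; then H [10,12]; then G [13,13] — 10 characters in the same relative order in both. dp[14][13] = 10 confirms this is the maximum.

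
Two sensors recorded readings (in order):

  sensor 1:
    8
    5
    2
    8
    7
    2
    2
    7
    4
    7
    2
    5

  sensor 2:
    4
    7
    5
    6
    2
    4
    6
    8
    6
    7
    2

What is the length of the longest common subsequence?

Let dp[i][j] be the LCS length of the first i values of sensor 1 and the first j values of sensor 2. dp[i][j] = dp[i-1][j-1]+1 when the i-th and j-th values match, else max(dp[i-1][j], dp[i][j-1]).
    ·  4  7  5  6  2  4  6  8  6  7  2
 ·  0  0  0  0  0  0  0  0  0  0  0  0
 8  0  0  0  0  0  0  0  0  1  1  1  1
 5  0  0  0  1  1  1  1  1  1  1  1  1
 2  0  0  0  1  1  2  2  2  2  2  2  2
 8  0  0  0  1  1  2  2  2  3  3  3  3
 7  0  0  1  1  1  2  2  2  3  3  4  4
 2  0  0  1  1  1  2  2  2  3  3  4  5
 2  0  0  1  1  1  2  2  2  3  3  4  5
 7  0  0  1  1  1  2  2  2  3  3  4  5
 4  0  1  1  1  1  2  3  3  3  3  4  5
 7  0  1  2  2  2  2  3  3  3  3  4  5
 2  0  1  2  2  2  3  3  3  3  3  4  5
 5  0  1  2  3  3  3  3  3  3  3  4  5
dp[12][11] = 5. One LCS (by backtracking along matches): 5, 2, 8, 7, 2.

5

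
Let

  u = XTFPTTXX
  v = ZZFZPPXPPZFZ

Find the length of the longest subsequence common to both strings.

Let dp[i][j] be the LCS length of the first i characters of u and the first j characters of v. dp[i][j] = dp[i-1][j-1]+1 when the i-th and j-th characters match, else max(dp[i-1][j], dp[i][j-1]).
    ·  Z  Z  F  Z  P  P  X  P  P  Z  F  Z
 ·  0  0  0  0  0  0  0  0  0  0  0  0  0
 X  0  0  0  0  0  0  0  1  1  1  1  1  1
 T  0  0  0  0  0  0  0  1  1  1  1  1  1
 F  0  0  0  1  1  1  1  1  1  1  1  2  2
 P  0  0  0  1  1  2  2  2  2  2  2  2  2
 T  0  0  0  1  1  2  2  2  2  2  2  2  2
 T  0  0  0  1  1  2  2  2  2  2  2  2  2
 X  0  0  0  1  1  2  2  3  3  3  3  3  3
 X  0  0  0  1  1  2  2  3  3  3  3  3  3
dp[8][12] = 3. One LCS (by backtracking along matches): FPX.

3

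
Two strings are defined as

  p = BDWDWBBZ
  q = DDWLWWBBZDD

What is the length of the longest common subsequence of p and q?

6

One common subsequence of length 6: D (p #2, q #2), W (p #3, q #5), W (p #5, q #6), B (p #6, q #7), B (p #7, q #8), Z (p #8, q #9). dp[8][11] = 6 confirms this is the maximum.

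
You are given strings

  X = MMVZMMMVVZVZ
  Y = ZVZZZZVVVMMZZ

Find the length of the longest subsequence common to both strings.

6

Match V (X #3, Y #2); then Z (X #4, Y #6); then M (X #6, Y #10); then M (X #7, Y #11); then Z (X #10, Y #12); then Z (X #12, Y #13) — 6 characters in the same relative order in both, and the DP table's final entry dp[12][13] is also 6, so no common subsequence is longer.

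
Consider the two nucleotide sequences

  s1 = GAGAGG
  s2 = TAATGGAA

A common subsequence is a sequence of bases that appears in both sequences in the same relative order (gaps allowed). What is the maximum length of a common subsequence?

Match A at s1[2]=s2[2] → A at s1[4]=s2[3] → G at s1[5]=s2[5] → G at s1[6]=s2[6] — 4 bases in the same relative order in both, and the DP table's final entry dp[6][8] is also 4, so no common subsequence is longer.

4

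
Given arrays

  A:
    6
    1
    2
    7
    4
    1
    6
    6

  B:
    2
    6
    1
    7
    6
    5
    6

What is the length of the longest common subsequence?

5

Pick 6 at A[1]=B[2] → 1 at A[2]=B[3] → 7 at A[4]=B[4] → 6 at A[7]=B[5] → 6 at A[8]=B[7]; all 5 values appear in both, in order, and the DP table's final entry dp[8][7] is also 5, so no common subsequence is longer.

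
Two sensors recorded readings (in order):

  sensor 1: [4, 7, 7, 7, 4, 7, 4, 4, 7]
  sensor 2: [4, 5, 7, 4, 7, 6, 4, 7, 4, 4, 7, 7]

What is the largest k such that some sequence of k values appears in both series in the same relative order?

8

One common subsequence of length 8: 4 at sensor 1[1]=sensor 2[1], then 7 at sensor 1[2]=sensor 2[3], then 7 at sensor 1[3]=sensor 2[5], then 4 at sensor 1[5]=sensor 2[7], then 7 at sensor 1[6]=sensor 2[8], then 4 at sensor 1[7]=sensor 2[9], then 4 at sensor 1[8]=sensor 2[10], then 7 at sensor 1[9]=sensor 2[12]. The LCS DP gives dp[9][12] = 8, so this is optimal.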